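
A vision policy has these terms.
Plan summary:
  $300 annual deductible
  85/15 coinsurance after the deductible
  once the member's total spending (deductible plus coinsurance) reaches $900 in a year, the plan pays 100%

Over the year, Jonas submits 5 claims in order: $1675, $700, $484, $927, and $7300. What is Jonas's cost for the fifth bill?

$77.10

#1 ($1675): deductible takes $300, $1375 remains; member's 15% is $206.25. Member owes $506.25 (running OOP $506.25).
#2 ($700): 15% coinsurance on $700 = $105. Member pays $105; OOP now $611.25.
#3 ($484): deductible met; 15% of $484 = $72.60. Member owes $72.60 (running OOP $683.85).
#4 ($927): 15% coinsurance on $927 = $139.05. Cost to member: $139.05. OOP to date $822.90.
#5 ($7300): deductible met; 15% of $7300 = $1095. OOP would hit $1917.90 > $900, so the cap limits the member to $900 − $822.90 = $77.10.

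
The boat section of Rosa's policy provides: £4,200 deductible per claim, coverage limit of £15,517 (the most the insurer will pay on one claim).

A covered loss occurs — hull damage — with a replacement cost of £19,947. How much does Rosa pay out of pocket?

£4,430

After the deductible, £19,947 − £4,200 = £15,747 remains.
The £15,517 per-incident cap binds; insurer pays £15,517.
The owner bears the rest of the original loss: £19,947 − £15,517 = £4,430.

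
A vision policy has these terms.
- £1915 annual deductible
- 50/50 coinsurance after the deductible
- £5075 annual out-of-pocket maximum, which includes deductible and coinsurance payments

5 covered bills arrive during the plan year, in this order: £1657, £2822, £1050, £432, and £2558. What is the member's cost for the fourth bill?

Claim 1 (£1657): all of it applies to the deductible. Member pays £1657; OOP now £1657.
Claim 2 (£2822): deductible takes £258, £2564 remains; 50% of £2564 = £1282. Cost to member: £1540. OOP to date £3197.
Claim 3 (£1050): deductible met; 50% of £1050 = £525. Member owes £525 (running OOP £3722).
Claim 4 (£432): 50% coinsurance on £432 = £216. Cost to member: £216. OOP to date £3938.

£216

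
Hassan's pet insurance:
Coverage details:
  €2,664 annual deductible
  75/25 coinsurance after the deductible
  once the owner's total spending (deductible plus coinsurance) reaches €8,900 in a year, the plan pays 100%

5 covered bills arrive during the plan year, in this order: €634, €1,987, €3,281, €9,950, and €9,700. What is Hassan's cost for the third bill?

Claim 1 (€634): fully absorbed by the deductible. Owner owes €634 (running OOP €634).
Claim 2 (€1,987): entire amount goes to the deductible. Owner owes €1,987 (running OOP €2,621).
Claim 3 (€3,281): €43 to deductible, leaving €3,238; owner's 25% is €809.50. Owner pays €852.50; OOP now €3,473.50.

€852.50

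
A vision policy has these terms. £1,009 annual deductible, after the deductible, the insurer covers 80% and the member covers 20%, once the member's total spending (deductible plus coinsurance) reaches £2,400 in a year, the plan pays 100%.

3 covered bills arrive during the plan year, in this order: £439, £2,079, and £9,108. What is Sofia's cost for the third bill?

£1,089.20

Claim 1 — £439: fully absorbed by the deductible. Cost to member: £439. OOP to date £439.
Claim 2 — £2,079: £570 to deductible, leaving £1,509; coinsurance £1,509 × 20% = £301.80. Member owes £871.80 (running OOP £1,310.80).
Claim 3 — £9,108: deductible met; 20% of £9,108 = £1,821.60. That would push OOP to £3,132.40, over the £2,400 cap, so member pays £2,400 − £1,310.80 = £1,089.20.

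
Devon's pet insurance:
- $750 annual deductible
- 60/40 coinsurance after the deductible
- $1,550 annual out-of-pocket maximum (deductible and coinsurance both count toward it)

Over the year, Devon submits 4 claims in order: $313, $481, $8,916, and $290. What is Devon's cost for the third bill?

$782.40

Bill 1, $313: all of it applies to the deductible. Owner pays $313; OOP now $313.
Bill 2, $481: $437 finishes the deductible; $44 goes to coinsurance; owner's 40% is $17.60. Cost to owner: $454.60. OOP to date $767.60.
Bill 3, $8,916: deductible already satisfied, so owner's share is 40% × $8,916 = $3,566.40. Adding that to $767.60 gives $4,334, past the $1,550 cap; owner pays only $1,550 − $767.60 = $782.40.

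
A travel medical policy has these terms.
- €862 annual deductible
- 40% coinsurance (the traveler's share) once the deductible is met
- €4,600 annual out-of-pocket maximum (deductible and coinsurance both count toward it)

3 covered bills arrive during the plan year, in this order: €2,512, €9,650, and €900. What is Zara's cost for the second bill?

€3,078

Claim 1 (€2,512): deductible takes €862, €1,650 remains; coinsurance €1,650 × 40% = €660. Traveler owes €1,522 (running OOP €1,522).
Claim 2 (€9,650): deductible met; 40% of €9,650 = €3,860. Adding that to €1,522 gives €5,382, past the €4,600 cap; traveler pays only €4,600 − €1,522 = €3,078.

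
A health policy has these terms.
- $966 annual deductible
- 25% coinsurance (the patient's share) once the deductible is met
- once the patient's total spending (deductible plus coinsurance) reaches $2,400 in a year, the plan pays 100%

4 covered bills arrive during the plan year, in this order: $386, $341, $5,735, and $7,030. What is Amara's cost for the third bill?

#1 ($386): entire amount goes to the deductible. Cost to patient: $386. OOP to date $386.
#2 ($341): entire amount goes to the deductible. Cost to patient: $341. OOP to date $727.
#3 ($5,735): deductible takes $239, $5,496 remains; patient's 25% is $1,374. Cost to patient: $1,613. OOP to date $2,340.

$1,613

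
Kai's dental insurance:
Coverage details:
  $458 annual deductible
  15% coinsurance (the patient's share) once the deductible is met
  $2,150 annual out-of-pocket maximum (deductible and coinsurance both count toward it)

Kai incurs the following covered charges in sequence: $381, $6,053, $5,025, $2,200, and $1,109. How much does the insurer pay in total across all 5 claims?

$12,618

#1 ($381): fully absorbed by the deductible. Patient pays $381; OOP now $381. Insurer: $381 − $381 = $0.
#2 ($6,053): deductible takes $77, $5,976 remains; 15% of $5,976 = $896.40. Cost to patient: $973.40. OOP to date $1,354.40. Plan pays $6,053 − $973.40 = $5,079.60.
#3 ($5,025): deductible met; 15% of $5,025 = $753.75. Cost to patient: $753.75. OOP to date $2,108.15. Plan pays $5,025 − $753.75 = $4,271.25.
#4 ($2,200): deductible met; 15% of $2,200 = $330. Adding that to $2,108.15 gives $2,438.15, past the $2,150 cap; patient pays only $2,150 − $2,108.15 = $41.85. Plan pays $2,200 − $41.85 = $2,158.15.
#5 ($1,109): 15% coinsurance on $1,109 = $166.35. OOP would hit $2,316.35 > $2,150, so the cap limits the patient to $2,150 − $2,150 = $0. Plan pays $1,109 − $0 = $1,109.
Insurer total = bills − patient's total = $14,768 − $2,150 = $12,618.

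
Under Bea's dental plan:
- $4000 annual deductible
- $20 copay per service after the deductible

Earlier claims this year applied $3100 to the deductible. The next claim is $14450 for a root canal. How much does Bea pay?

Remaining deductible: $4000 − $3100 = $900.
That leaves $14450 − $900 = $13550 for the copay.
Copay on this service: $20.
That puts the patient's cost at $900 + $20 = $920.

$920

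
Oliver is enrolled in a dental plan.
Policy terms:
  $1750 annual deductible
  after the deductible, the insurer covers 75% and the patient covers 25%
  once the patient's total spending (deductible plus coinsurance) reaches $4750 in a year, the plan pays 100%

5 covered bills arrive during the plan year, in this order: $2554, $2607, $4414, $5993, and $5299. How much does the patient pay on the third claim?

Claim 1 ($2554): $1750 finishes the deductible; $804 goes to coinsurance; coinsurance $804 × 25% = $201. Cost to patient: $1951. OOP to date $1951.
Claim 2 ($2607): deductible met; 25% of $2607 = $651.75. Patient pays $651.75; OOP now $2602.75.
Claim 3 ($4414): deductible met; 25% of $4414 = $1103.50. Patient owes $1103.50 (running OOP $3706.25).

$1103.50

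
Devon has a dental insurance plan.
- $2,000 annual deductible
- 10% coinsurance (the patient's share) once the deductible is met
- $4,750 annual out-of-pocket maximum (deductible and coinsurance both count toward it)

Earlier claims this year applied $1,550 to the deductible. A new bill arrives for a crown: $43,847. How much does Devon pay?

$3,200

Deductible still to meet: $2,000 − $1,550 = $450.
After the $450 deductible portion, $43,847 − $450 = $43,397 is subject to coinsurance.
Coinsurance: $43,397 × 10% = $4,339.70.
That puts the patient's cost at $450 + $4,339.70 = $4,789.70 before any cap.
Adding $4,789.70 to the $1,550 already spent would give $6,339.70, which exceeds the $4,750 cap; the patient pays just $4,750 − $1,550 = $3,200.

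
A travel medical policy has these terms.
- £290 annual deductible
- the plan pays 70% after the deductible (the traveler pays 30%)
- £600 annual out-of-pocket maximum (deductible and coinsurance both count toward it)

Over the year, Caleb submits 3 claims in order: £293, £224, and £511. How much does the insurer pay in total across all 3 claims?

£516.60

Claim 1 — £293: £290 finishes the deductible; £3 goes to coinsurance; traveler's 30% is £0.90. Traveler owes £290.90 (running OOP £290.90). Insurer: £293 − £290.90 = £2.10.
Claim 2 — £224: 30% coinsurance on £224 = £67.20. Traveler pays £67.20; OOP now £358.10. Insurer: £224 − £67.20 = £156.80.
Claim 3 — £511: 30% coinsurance on £511 = £153.30. Cost to traveler: £153.30. OOP to date £511.40. Plan pays £511 − £153.30 = £357.70.
Insurer total: £2.10 + £156.80 + £357.70 = £516.60.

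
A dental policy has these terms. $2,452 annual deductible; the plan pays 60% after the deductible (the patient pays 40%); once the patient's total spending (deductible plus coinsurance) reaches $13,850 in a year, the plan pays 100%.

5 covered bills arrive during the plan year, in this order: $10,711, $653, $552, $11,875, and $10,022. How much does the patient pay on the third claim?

#1 ($10,711): $2,452 finishes the deductible; $8,259 goes to coinsurance; patient's 40% is $3,303.60. Patient pays $5,755.60; OOP now $5,755.60.
#2 ($653): deductible met; 40% of $653 = $261.20. Patient owes $261.20 (running OOP $6,016.80).
#3 ($552): deductible already satisfied, so patient's share is 40% × $552 = $220.80. Patient pays $220.80; OOP now $6,237.60.

$220.80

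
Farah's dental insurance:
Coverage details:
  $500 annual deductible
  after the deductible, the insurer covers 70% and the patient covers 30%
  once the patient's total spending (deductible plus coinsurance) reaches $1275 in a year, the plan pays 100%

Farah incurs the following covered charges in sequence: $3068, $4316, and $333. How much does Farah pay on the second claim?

Claim 1 ($3068): $500 to deductible, leaving $2568; patient's 30% is $770.40. Patient pays $1270.40; OOP now $1270.40.
Claim 2 ($4316): deductible met; 30% of $4316 = $1294.80. OOP would hit $2565.20 > $1275, so the cap limits the patient to $1275 − $1270.40 = $4.60.

$4.60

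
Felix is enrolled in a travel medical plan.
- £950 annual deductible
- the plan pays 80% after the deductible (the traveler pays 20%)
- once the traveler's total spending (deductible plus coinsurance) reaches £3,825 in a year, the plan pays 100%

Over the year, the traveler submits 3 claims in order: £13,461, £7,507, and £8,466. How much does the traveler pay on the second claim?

Bill 1, £13,461: deductible takes £950, £12,511 remains; traveler's 20% is £2,502.20. Traveler pays £3,452.20; OOP now £3,452.20.
Bill 2, £7,507: deductible met; 20% of £7,507 = £1,501.40. Adding that to £3,452.20 gives £4,953.60, past the £3,825 cap; traveler pays only £3,825 − £3,452.20 = £372.80.

£372.80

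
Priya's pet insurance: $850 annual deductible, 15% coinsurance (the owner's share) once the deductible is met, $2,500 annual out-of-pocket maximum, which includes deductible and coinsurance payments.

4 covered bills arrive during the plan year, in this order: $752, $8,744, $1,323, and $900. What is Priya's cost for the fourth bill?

#1 ($752): all of it applies to the deductible. Owner pays $752; OOP now $752.
#2 ($8,744): $98 to deductible, leaving $8,646; coinsurance $8,646 × 15% = $1,296.90. Cost to owner: $1,394.90. OOP to date $2,146.90.
#3 ($1,323): deductible already satisfied, so owner's share is 15% × $1,323 = $198.45. Cost to owner: $198.45. OOP to date $2,345.35.
#4 ($900): 15% coinsurance on $900 = $135. Cost to owner: $135. OOP to date $2,480.35.

$135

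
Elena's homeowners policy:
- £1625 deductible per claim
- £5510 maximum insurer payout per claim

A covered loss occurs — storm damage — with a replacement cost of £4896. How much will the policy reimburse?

Less the £1625 deductible: £4896 − £1625 = £3271.
That's under the £5510 cap, so the insurer reimburses the full £3271.

£3271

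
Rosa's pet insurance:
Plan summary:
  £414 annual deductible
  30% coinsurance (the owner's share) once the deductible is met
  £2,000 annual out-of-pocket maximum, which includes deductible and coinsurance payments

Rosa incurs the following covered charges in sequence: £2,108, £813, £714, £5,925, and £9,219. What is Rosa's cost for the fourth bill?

£619.70

#1 (£2,108): deductible takes £414, £1,694 remains; 30% of £1,694 = £508.20. Owner owes £922.20 (running OOP £922.20).
#2 (£813): deductible already satisfied, so owner's share is 30% × £813 = £243.90. Owner pays £243.90; OOP now £1,166.10.
#3 (£714): deductible met; 30% of £714 = £214.20. Cost to owner: £214.20. OOP to date £1,380.30.
#4 (£5,925): deductible met; 30% of £5,925 = £1,777.50. That would push OOP to £3,157.80, over the £2,000 cap, so owner pays £2,000 − £1,380.30 = £619.70.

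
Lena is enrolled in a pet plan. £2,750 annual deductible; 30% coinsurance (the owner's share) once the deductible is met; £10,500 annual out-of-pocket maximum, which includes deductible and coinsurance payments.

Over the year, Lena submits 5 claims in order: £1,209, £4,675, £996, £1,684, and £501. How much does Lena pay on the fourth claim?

#1 (£1,209): entire amount goes to the deductible. Cost to owner: £1,209. OOP to date £1,209.
#2 (£4,675): £1,541 finishes the deductible; £3,134 goes to coinsurance; coinsurance £3,134 × 30% = £940.20. Owner owes £2,481.20 (running OOP £3,690.20).
#3 (£996): deductible met; 30% of £996 = £298.80. Cost to owner: £298.80. OOP to date £3,989.
#4 (£1,684): deductible already satisfied, so owner's share is 30% × £1,684 = £505.20. Owner pays £505.20; OOP now £4,494.20.

£505.20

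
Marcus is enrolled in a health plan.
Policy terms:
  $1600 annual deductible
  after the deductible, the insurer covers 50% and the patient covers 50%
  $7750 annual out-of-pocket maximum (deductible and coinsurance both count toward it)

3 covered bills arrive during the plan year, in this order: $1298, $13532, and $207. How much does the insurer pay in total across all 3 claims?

$7287

Claim 1 — $1298: fully absorbed by the deductible. Cost to patient: $1298. OOP to date $1298. Plan pays $1298 − $1298 = $0.
Claim 2 — $13532: $302 to deductible, leaving $13230; coinsurance $13230 × 50% = $6615. Deductible plus coinsurance: $302 + $6615 = $6917. OOP would hit $8215 > $7750, so the cap limits the patient to $7750 − $1298 = $6452. Plan pays $13532 − $6452 = $7080.
Claim 3 — $207: deductible already satisfied, so patient's share is 50% × $207 = $103.50. OOP would hit $7853.50 > $7750, so the cap limits the patient to $7750 − $7750 = $0. Plan pays $207 − $0 = $207.
Insurer total = bills − patient's total = $15037 − $7750 = $7287.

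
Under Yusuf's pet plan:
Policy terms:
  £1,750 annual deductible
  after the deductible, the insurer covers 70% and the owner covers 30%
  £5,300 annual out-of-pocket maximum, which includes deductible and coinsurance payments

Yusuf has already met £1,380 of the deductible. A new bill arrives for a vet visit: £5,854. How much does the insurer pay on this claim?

£3,838.80

Deductible still to meet: £1,750 − £1,380 = £370.
That leaves £5,854 − £370 = £5,484 for coinsurance.
Owner's 30% share of £5,484 is £1,645.20.
Owner responsibility before any cap: £370 + £1,645.20 = £2,015.20.
Year-to-date out-of-pocket becomes £1,380 + £2,015.20 = £3,395.20, still under the £5,300 maximum, so no cap applies.
The plan picks up £5,854 − £2,015.20 = £3,838.80.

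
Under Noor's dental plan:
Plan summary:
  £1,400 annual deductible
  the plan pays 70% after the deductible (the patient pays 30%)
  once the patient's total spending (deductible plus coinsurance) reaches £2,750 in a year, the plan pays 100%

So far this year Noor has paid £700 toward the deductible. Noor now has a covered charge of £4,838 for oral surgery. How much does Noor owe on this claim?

£700 of the £1,400 deductible is already met, leaving £700.
The remaining £4,138 (= £4,838 − £700) moves to coinsurance.
Patient's 30% share of £4,138 is £1,241.40.
Patient responsibility before any cap: £700 + £1,241.40 = £1,941.40.
Total out-of-pocket so far would be £700 + £1,941.40 = £2,641.40, below the £2,750 cap — no reduction.

£1,941.40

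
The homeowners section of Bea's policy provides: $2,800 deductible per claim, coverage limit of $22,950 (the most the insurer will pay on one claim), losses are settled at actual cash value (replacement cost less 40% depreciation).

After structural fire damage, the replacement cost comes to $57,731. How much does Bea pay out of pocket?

$34,781

At 40% depreciation, ACV = $57,731 − $23,092.40 = $34,638.60.
Subtract the deductible: $34,638.60 − $2,800 = $31,838.60.
$31,838.60 exceeds the $22,950 limit, so the insurer pays the limit: $22,950.
Out of pocket: $57,731 − $22,950 = $34,781.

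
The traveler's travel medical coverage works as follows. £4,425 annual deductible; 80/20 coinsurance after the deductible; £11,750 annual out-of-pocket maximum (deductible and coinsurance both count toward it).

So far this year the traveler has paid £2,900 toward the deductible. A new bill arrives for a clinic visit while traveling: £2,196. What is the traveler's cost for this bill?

Deductible still to meet: £4,425 − £2,900 = £1,525.
That leaves £2,196 − £1,525 = £671 for coinsurance.
20% of £671 = £134.20 falls to the traveler.
Traveler responsibility before any cap: £1,525 + £134.20 = £1,659.20.
Year-to-date out-of-pocket becomes £2,900 + £1,659.20 = £4,559.20, still under the £11,750 maximum, so no cap applies.

£1,659.20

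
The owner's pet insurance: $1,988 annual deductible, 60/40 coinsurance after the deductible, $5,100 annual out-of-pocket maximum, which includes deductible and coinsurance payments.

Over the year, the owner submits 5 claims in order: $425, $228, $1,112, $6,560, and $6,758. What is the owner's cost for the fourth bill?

$2,757.80

Claim 1 — $425: all of it applies to the deductible. Owner owes $425 (running OOP $425).
Claim 2 — $228: entire amount goes to the deductible. Owner pays $228; OOP now $653.
Claim 3 — $1,112: fully absorbed by the deductible. Owner owes $1,112 (running OOP $1,765).
Claim 4 — $6,560: deductible takes $223, $6,337 remains; owner's 40% is $2,534.80. Owner pays $2,757.80; OOP now $4,522.80.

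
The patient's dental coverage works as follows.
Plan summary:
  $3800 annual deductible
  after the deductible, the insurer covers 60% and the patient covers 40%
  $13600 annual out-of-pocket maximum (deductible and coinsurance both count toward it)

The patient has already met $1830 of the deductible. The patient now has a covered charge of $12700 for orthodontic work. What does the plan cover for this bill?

Deductible still to meet: $3800 − $1830 = $1970.
The remaining $10730 (= $12700 − $1970) moves to coinsurance.
Patient's 40% share of $10730 is $4292.
So the patient owes $1970 + $4292 = $6262 before any cap.
Cumulative spending $1830 + $6262 = $8092 stays under the $13600 maximum.
The insurer covers the remainder: $12700 − $6262 = $6438.

$6438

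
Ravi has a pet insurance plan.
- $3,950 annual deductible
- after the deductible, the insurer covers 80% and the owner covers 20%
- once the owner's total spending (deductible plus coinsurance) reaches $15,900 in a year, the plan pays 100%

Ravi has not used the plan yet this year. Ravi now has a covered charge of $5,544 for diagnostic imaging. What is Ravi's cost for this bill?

Deductible not yet touched, so the first $3,950 of the bill goes to the deductible.
The remaining $1,594 (= $5,544 − $3,950) moves to coinsurance.
Coinsurance: $1,594 × 20% = $318.80.
That puts the owner's cost at $3,950 + $318.80 = $4,268.80 before any cap.
Year-to-date out-of-pocket becomes $0 + $4,268.80 = $4,268.80, still under the $15,900 maximum, so no cap applies.

$4,268.80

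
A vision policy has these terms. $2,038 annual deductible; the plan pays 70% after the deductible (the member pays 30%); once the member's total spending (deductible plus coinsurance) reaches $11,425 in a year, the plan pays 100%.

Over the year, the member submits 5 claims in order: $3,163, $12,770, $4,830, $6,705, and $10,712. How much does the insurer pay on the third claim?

Bill 1, $3,163: deductible takes $2,038, $1,125 remains; 30% of $1,125 = $337.50. Member pays $2,375.50; OOP now $2,375.50. Insurer: $3,163 − $2,375.50 = $787.50.
Bill 2, $12,770: deductible met; 30% of $12,770 = $3,831. Cost to member: $3,831. OOP to date $6,206.50. Plan pays $12,770 − $3,831 = $8,939.
Bill 3, $4,830: deductible met; 30% of $4,830 = $1,449. Cost to member: $1,449. OOP to date $7,655.50. Plan pays $4,830 − $1,449 = $3,381.

$3,381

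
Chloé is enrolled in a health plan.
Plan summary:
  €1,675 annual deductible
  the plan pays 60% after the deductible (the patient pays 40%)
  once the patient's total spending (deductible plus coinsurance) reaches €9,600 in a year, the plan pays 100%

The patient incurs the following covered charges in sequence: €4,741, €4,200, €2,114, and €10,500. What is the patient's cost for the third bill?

€845.60

Claim 1 (€4,741): €1,675 to deductible, leaving €3,066; coinsurance €3,066 × 40% = €1,226.40. Patient owes €2,901.40 (running OOP €2,901.40).
Claim 2 (€4,200): deductible met; 40% of €4,200 = €1,680. Patient owes €1,680 (running OOP €4,581.40).
Claim 3 (€2,114): deductible already satisfied, so patient's share is 40% × €2,114 = €845.60. Patient pays €845.60; OOP now €5,427.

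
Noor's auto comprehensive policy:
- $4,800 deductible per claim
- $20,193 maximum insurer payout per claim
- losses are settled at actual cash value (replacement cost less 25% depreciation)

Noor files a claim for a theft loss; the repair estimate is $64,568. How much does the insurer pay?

$20,193

Actual cash value after 25% depreciation: $64,568 × 75% = $48,426.
Subtract the deductible: $48,426 − $4,800 = $43,626.
$43,626 exceeds the $20,193 limit, so the insurer pays the limit: $20,193.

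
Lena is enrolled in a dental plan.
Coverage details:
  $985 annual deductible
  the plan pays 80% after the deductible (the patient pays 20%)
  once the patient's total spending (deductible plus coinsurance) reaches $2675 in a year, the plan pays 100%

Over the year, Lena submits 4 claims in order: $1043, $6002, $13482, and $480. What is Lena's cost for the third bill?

Bill 1, $1043: $985 to deductible, leaving $58; coinsurance $58 × 20% = $11.60. Patient pays $996.60; OOP now $996.60.
Bill 2, $6002: deductible already satisfied, so patient's share is 20% × $6002 = $1200.40. Patient pays $1200.40; OOP now $2197.
Bill 3, $13482: deductible met; 20% of $13482 = $2696.40. That would push OOP to $4893.40, over the $2675 cap, so patient pays $2675 − $2197 = $478.

$478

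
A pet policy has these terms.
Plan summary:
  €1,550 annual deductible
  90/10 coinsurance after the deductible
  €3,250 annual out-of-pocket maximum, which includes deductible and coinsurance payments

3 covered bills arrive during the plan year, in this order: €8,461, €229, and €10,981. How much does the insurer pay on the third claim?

Claim 1 (€8,461): €1,550 to deductible, leaving €6,911; owner's 10% is €691.10. Cost to owner: €2,241.10. OOP to date €2,241.10. Plan pays €8,461 − €2,241.10 = €6,219.90.
Claim 2 (€229): deductible already satisfied, so owner's share is 10% × €229 = €22.90. Owner pays €22.90; OOP now €2,264. Insurer: €229 − €22.90 = €206.10.
Claim 3 (€10,981): 10% coinsurance on €10,981 = €1,098.10. Adding that to €2,264 gives €3,362.10, past the €3,250 cap; owner pays only €3,250 − €2,264 = €986. Insurer: €10,981 − €986 = €9,995.

€9,995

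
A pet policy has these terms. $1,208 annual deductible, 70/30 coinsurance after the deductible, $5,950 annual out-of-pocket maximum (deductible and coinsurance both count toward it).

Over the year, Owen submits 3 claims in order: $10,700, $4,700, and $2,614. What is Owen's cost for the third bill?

$484.40

Bill 1, $10,700: $1,208 to deductible, leaving $9,492; coinsurance $9,492 × 30% = $2,847.60. Owner pays $4,055.60; OOP now $4,055.60.
Bill 2, $4,700: deductible met; 30% of $4,700 = $1,410. Owner pays $1,410; OOP now $5,465.60.
Bill 3, $2,614: 30% coinsurance on $2,614 = $784.20. OOP would hit $6,249.80 > $5,950, so the cap limits the owner to $5,950 − $5,465.60 = $484.40.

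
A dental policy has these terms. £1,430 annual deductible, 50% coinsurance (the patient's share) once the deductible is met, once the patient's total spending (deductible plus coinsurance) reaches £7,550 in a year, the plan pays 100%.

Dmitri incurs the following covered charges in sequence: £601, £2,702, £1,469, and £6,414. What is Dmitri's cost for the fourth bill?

Claim 1 (£601): entire amount goes to the deductible. Patient owes £601 (running OOP £601).
Claim 2 (£2,702): £829 finishes the deductible; £1,873 goes to coinsurance; coinsurance £1,873 × 50% = £936.50. Patient owes £1,765.50 (running OOP £2,366.50).
Claim 3 (£1,469): deductible met; 50% of £1,469 = £734.50. Patient pays £734.50; OOP now £3,101.
Claim 4 (£6,414): deductible met; 50% of £6,414 = £3,207. Cost to patient: £3,207. OOP to date £6,308.

£3,207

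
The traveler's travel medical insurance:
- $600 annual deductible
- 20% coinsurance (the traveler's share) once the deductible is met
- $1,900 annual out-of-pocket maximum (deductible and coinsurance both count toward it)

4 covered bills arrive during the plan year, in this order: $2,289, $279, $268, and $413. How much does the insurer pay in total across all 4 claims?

$2,119.20

Bill 1, $2,289: $600 finishes the deductible; $1,689 goes to coinsurance; coinsurance $1,689 × 20% = $337.80. Cost to traveler: $937.80. OOP to date $937.80. Insurer: $2,289 − $937.80 = $1,351.20.
Bill 2, $279: 20% coinsurance on $279 = $55.80. Traveler owes $55.80 (running OOP $993.60). Plan pays $279 − $55.80 = $223.20.
Bill 3, $268: deductible met; 20% of $268 = $53.60. Traveler owes $53.60 (running OOP $1,047.20). Insurer: $268 − $53.60 = $214.40.
Bill 4, $413: deductible met; 20% of $413 = $82.60. Cost to traveler: $82.60. OOP to date $1,129.80. Insurer: $413 − $82.60 = $330.40.
Insurer total = bills − traveler's total = $3,249 − $1,129.80 = $2,119.20.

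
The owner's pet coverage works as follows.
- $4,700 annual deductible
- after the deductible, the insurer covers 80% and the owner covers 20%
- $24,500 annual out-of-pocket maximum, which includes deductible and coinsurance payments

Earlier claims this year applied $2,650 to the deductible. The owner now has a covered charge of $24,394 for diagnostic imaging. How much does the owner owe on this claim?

Deductible still to meet: $4,700 − $2,650 = $2,050.
The remaining $22,344 (= $24,394 − $2,050) moves to coinsurance.
Owner's 20% share of $22,344 is $4,468.80.
Owner responsibility before any cap: $2,050 + $4,468.80 = $6,518.80.
Total out-of-pocket so far would be $2,650 + $6,518.80 = $9,168.80, below the $24,500 cap — no reduction.

$6,518.80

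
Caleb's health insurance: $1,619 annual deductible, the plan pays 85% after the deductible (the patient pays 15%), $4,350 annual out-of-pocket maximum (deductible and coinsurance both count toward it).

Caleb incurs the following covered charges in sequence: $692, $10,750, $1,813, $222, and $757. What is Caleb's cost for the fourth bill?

$33.30

Claim 1 — $692: all of it applies to the deductible. Patient owes $692 (running OOP $692).
Claim 2 — $10,750: deductible takes $927, $9,823 remains; coinsurance $9,823 × 15% = $1,473.45. Patient pays $2,400.45; OOP now $3,092.45.
Claim 3 — $1,813: deductible met; 15% of $1,813 = $271.95. Patient pays $271.95; OOP now $3,364.40.
Claim 4 — $222: 15% coinsurance on $222 = $33.30. Cost to patient: $33.30. OOP to date $3,397.70.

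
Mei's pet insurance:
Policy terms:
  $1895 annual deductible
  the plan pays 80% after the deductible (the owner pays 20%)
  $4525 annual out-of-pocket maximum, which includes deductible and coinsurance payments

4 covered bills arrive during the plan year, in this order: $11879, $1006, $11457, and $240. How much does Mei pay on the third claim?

Claim 1 — $11879: $1895 to deductible, leaving $9984; owner's 20% is $1996.80. Owner owes $3891.80 (running OOP $3891.80).
Claim 2 — $1006: deductible met; 20% of $1006 = $201.20. Owner pays $201.20; OOP now $4093.
Claim 3 — $11457: 20% coinsurance on $11457 = $2291.40. Adding that to $4093 gives $6384.40, past the $4525 cap; owner pays only $4525 − $4093 = $432.

$432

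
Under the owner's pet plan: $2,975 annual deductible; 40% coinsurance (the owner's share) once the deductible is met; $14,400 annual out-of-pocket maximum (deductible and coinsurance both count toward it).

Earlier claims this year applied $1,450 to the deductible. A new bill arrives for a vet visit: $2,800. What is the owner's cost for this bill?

Remaining deductible: $2,975 − $1,450 = $1,525.
After the $1,525 deductible portion, $2,800 − $1,525 = $1,275 is subject to coinsurance.
Coinsurance: $1,275 × 40% = $510.
Owner responsibility before any cap: $1,525 + $510 = $2,035.
Cumulative spending $1,450 + $2,035 = $3,485 stays under the $14,400 maximum.

$2,035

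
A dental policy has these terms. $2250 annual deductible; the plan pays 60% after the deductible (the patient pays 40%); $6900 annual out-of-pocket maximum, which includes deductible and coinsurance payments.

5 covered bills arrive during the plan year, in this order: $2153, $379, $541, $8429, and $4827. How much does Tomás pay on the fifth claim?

Bill 1, $2153: fully absorbed by the deductible. Patient owes $2153 (running OOP $2153).
Bill 2, $379: $97 finishes the deductible; $282 goes to coinsurance; coinsurance $282 × 40% = $112.80. Patient owes $209.80 (running OOP $2362.80).
Bill 3, $541: deductible already satisfied, so patient's share is 40% × $541 = $216.40. Cost to patient: $216.40. OOP to date $2579.20.
Bill 4, $8429: deductible already satisfied, so patient's share is 40% × $8429 = $3371.60. Cost to patient: $3371.60. OOP to date $5950.80.
Bill 5, $4827: 40% coinsurance on $4827 = $1930.80. OOP would hit $7881.60 > $6900, so the cap limits the patient to $6900 − $5950.80 = $949.20.

$949.20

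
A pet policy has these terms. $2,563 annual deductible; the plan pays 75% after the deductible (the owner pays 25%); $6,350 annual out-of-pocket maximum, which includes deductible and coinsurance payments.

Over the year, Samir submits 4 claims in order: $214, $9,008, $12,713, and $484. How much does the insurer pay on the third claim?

$10,590.75

Claim 1 — $214: entire amount goes to the deductible. Owner owes $214 (running OOP $214). Insurer: $214 − $214 = $0.
Claim 2 — $9,008: $2,349 finishes the deductible; $6,659 goes to coinsurance; coinsurance $6,659 × 25% = $1,664.75. Owner owes $4,013.75 (running OOP $4,227.75). Plan pays $9,008 − $4,013.75 = $4,994.25.
Claim 3 — $12,713: 25% coinsurance on $12,713 = $3,178.25. Adding that to $4,227.75 gives $7,406, past the $6,350 cap; owner pays only $6,350 − $4,227.75 = $2,122.25. Plan pays $12,713 − $2,122.25 = $10,590.75.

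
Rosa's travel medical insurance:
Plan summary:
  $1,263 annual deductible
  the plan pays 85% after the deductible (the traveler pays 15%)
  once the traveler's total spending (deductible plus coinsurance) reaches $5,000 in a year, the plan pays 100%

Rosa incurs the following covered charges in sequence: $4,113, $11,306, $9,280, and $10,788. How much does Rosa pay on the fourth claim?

Claim 1 ($4,113): $1,263 to deductible, leaving $2,850; traveler's 15% is $427.50. Traveler pays $1,690.50; OOP now $1,690.50.
Claim 2 ($11,306): deductible met; 15% of $11,306 = $1,695.90. Traveler owes $1,695.90 (running OOP $3,386.40).
Claim 3 ($9,280): deductible already satisfied, so traveler's share is 15% × $9,280 = $1,392. Traveler owes $1,392 (running OOP $4,778.40).
Claim 4 ($10,788): deductible already satisfied, so traveler's share is 15% × $10,788 = $1,618.20. That would push OOP to $6,396.60, over the $5,000 cap, so traveler pays $5,000 − $4,778.40 = $221.60.

$221.60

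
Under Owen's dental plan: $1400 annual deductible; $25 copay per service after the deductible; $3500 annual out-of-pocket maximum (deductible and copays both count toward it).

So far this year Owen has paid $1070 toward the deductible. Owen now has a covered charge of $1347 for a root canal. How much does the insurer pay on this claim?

$992

Deductible still to meet: $1400 − $1070 = $330.
After the $330 deductible portion, $1347 − $330 = $1017 is subject to the copay.
Copay on this service: $25.
So the patient owes $330 + $25 = $355 before any cap.
Year-to-date out-of-pocket becomes $1070 + $355 = $1425, still under the $3500 maximum, so no cap applies.
The plan picks up $1347 − $355 = $992.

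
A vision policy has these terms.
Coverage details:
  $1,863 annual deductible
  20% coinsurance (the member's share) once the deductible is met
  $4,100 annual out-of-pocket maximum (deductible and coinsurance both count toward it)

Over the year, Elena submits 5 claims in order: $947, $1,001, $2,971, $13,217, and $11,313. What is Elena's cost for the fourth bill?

#1 ($947): entire amount goes to the deductible. Member owes $947 (running OOP $947).
#2 ($1,001): deductible takes $916, $85 remains; coinsurance $85 × 20% = $17. Member pays $933; OOP now $1,880.
#3 ($2,971): deductible already satisfied, so member's share is 20% × $2,971 = $594.20. Cost to member: $594.20. OOP to date $2,474.20.
#4 ($13,217): deductible met; 20% of $13,217 = $2,643.40. Adding that to $2,474.20 gives $5,117.60, past the $4,100 cap; member pays only $4,100 − $2,474.20 = $1,625.80.

$1,625.80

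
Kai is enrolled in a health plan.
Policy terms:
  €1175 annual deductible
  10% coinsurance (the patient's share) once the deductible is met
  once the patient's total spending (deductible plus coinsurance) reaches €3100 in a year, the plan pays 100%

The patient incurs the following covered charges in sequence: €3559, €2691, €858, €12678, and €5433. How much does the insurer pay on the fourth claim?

Claim 1 — €3559: deductible takes €1175, €2384 remains; patient's 10% is €238.40. Patient pays €1413.40; OOP now €1413.40. Insurer: €3559 − €1413.40 = €2145.60.
Claim 2 — €2691: 10% coinsurance on €2691 = €269.10. Patient owes €269.10 (running OOP €1682.50). Plan pays €2691 − €269.10 = €2421.90.
Claim 3 — €858: 10% coinsurance on €858 = €85.80. Patient pays €85.80; OOP now €1768.30. Insurer: €858 − €85.80 = €772.20.
Claim 4 — €12678: 10% coinsurance on €12678 = €1267.80. Patient owes €1267.80 (running OOP €3036.10). Plan pays €12678 − €1267.80 = €11410.20.

€11410.20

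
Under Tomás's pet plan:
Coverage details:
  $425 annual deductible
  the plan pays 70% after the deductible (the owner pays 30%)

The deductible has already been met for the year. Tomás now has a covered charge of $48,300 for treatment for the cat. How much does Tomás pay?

The deductible is already satisfied, so the full bill goes to coinsurance.
30% of $48,300 = $14,490 falls to the owner.

$14,490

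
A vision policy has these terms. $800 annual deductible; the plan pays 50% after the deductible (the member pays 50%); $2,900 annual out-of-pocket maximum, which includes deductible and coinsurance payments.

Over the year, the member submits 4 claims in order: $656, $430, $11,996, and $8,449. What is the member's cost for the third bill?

Claim 1 ($656): entire amount goes to the deductible. Cost to member: $656. OOP to date $656.
Claim 2 ($430): $144 to deductible, leaving $286; coinsurance $286 × 50% = $143. Member pays $287; OOP now $943.
Claim 3 ($11,996): deductible already satisfied, so member's share is 50% × $11,996 = $5,998. OOP would hit $6,941 > $2,900, so the cap limits the member to $2,900 − $943 = $1,957.

$1,957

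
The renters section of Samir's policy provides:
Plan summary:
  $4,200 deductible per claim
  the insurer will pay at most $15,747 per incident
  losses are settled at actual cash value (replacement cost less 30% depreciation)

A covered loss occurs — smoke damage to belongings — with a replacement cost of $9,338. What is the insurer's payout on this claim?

At 30% depreciation, ACV = $9,338 − $2,801.40 = $6,536.60.
Less the $4,200 deductible: $6,536.60 − $4,200 = $2,336.60.
That's under the $15,747 cap, so the insurer reimburses the full $2,336.60.

$2,336.60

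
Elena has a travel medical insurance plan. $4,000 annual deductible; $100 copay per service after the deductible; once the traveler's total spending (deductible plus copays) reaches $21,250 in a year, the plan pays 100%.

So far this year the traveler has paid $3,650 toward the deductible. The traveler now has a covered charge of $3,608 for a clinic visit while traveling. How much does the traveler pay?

$450

Remaining deductible: $4,000 − $3,650 = $350.
That leaves $3,608 − $350 = $3,258 for the copay.
Copay on this service: $100.
That puts the traveler's cost at $350 + $100 = $450 before any cap.
Total out-of-pocket so far would be $3,650 + $450 = $4,100, below the $21,250 cap — no reduction.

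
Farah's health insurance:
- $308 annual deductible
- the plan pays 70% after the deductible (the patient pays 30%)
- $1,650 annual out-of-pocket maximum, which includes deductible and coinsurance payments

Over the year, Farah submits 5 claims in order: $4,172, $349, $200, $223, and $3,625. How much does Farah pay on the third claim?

$60

Bill 1, $4,172: $308 to deductible, leaving $3,864; 30% of $3,864 = $1,159.20. Cost to patient: $1,467.20. OOP to date $1,467.20.
Bill 2, $349: 30% coinsurance on $349 = $104.70. Patient owes $104.70 (running OOP $1,571.90).
Bill 3, $200: 30% coinsurance on $200 = $60. Patient owes $60 (running OOP $1,631.90).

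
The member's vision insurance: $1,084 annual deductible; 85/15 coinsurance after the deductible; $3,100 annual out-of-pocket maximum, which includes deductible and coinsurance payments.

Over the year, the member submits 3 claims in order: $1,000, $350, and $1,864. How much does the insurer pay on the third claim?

$1,584.40

#1 ($1,000): all of it applies to the deductible. Member owes $1,000 (running OOP $1,000). Insurer: $1,000 − $1,000 = $0.
#2 ($350): $84 finishes the deductible; $266 goes to coinsurance; 15% of $266 = $39.90. Member owes $123.90 (running OOP $1,123.90). Insurer: $350 − $123.90 = $226.10.
#3 ($1,864): deductible already satisfied, so member's share is 15% × $1,864 = $279.60. Member owes $279.60 (running OOP $1,403.50). Plan pays $1,864 − $279.60 = $1,584.40.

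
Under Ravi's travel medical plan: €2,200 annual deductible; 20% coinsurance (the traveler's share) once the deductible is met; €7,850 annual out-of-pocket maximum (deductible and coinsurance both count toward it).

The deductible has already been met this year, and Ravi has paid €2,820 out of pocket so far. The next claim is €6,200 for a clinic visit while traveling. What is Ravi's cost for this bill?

€1,240

With the deductible met, the entire €6,200 is subject to coinsurance.
Coinsurance: €6,200 × 20% = €1,240.
Year-to-date out-of-pocket becomes €2,820 + €1,240 = €4,060, still under the €7,850 maximum, so no cap applies.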